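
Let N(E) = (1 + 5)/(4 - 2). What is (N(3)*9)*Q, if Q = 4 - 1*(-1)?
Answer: 135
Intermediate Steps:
N(E) = 3 (N(E) = 6/2 = 6*(½) = 3)
Q = 5 (Q = 4 + 1 = 5)
(N(3)*9)*Q = (3*9)*5 = 27*5 = 135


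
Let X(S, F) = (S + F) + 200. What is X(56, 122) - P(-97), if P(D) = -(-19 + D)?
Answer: 262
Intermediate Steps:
X(S, F) = 200 + F + S (X(S, F) = (F + S) + 200 = 200 + F + S)
P(D) = 19 - D
X(56, 122) - P(-97) = (200 + 122 + 56) - (19 - 1*(-97)) = 378 - (19 + 97) = 378 - 1*116 = 378 - 116 = 262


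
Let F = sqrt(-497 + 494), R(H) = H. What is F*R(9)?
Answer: 9*I*sqrt(3) ≈ 15.588*I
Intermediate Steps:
F = I*sqrt(3) (F = sqrt(-3) = I*sqrt(3) ≈ 1.732*I)
F*R(9) = (I*sqrt(3))*9 = 9*I*sqrt(3)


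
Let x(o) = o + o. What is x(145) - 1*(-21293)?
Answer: 21583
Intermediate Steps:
x(o) = 2*o
x(145) - 1*(-21293) = 2*145 - 1*(-21293) = 290 + 21293 = 21583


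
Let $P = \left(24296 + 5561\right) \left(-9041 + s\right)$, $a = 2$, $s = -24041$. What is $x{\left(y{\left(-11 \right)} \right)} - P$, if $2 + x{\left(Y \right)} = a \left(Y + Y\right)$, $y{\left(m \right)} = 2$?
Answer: $987729280$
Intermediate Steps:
$x{\left(Y \right)} = -2 + 4 Y$ ($x{\left(Y \right)} = -2 + 2 \left(Y + Y\right) = -2 + 2 \cdot 2 Y = -2 + 4 Y$)
$P = -987729274$ ($P = \left(24296 + 5561\right) \left(-9041 - 24041\right) = 29857 \left(-33082\right) = -987729274$)
$x{\left(y{\left(-11 \right)} \right)} - P = \left(-2 + 4 \cdot 2\right) - -987729274 = \left(-2 + 8\right) + 987729274 = 6 + 987729274 = 987729280$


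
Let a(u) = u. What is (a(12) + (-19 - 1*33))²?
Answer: 1600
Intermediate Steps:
(a(12) + (-19 - 1*33))² = (12 + (-19 - 1*33))² = (12 + (-19 - 33))² = (12 - 52)² = (-40)² = 1600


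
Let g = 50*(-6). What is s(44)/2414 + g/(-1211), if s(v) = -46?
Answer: 334247/1461677 ≈ 0.22867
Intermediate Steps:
g = -300
s(44)/2414 + g/(-1211) = -46/2414 - 300/(-1211) = -46*1/2414 - 300*(-1/1211) = -23/1207 + 300/1211 = 334247/1461677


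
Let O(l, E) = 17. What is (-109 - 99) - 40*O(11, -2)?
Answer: -888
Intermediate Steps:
(-109 - 99) - 40*O(11, -2) = (-109 - 99) - 40*17 = -208 - 680 = -888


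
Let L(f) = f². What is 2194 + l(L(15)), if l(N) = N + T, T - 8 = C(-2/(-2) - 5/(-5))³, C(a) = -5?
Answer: 2302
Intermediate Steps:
T = -117 (T = 8 + (-5)³ = 8 - 125 = -117)
l(N) = -117 + N (l(N) = N - 117 = -117 + N)
2194 + l(L(15)) = 2194 + (-117 + 15²) = 2194 + (-117 + 225) = 2194 + 108 = 2302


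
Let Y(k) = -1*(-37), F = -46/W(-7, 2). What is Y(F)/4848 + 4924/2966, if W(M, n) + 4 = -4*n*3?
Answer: 11990647/7189584 ≈ 1.6678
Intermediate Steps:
W(M, n) = -4 - 12*n (W(M, n) = -4 - 4*n*3 = -4 - 12*n)
F = 23/14 (F = -46/(-4 - 12*2) = -46/(-4 - 24) = -46/(-28) = -46*(-1/28) = 23/14 ≈ 1.6429)
Y(k) = 37
Y(F)/4848 + 4924/2966 = 37/4848 + 4924/2966 = 37*(1/4848) + 4924*(1/2966) = 37/4848 + 2462/1483 = 11990647/7189584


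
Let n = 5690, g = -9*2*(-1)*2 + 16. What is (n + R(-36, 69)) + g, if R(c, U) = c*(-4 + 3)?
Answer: 5778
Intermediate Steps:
R(c, U) = -c (R(c, U) = c*(-1) = -c)
g = 52 (g = -(-18)*2 + 16 = -9*(-4) + 16 = 36 + 16 = 52)
(n + R(-36, 69)) + g = (5690 - 1*(-36)) + 52 = (5690 + 36) + 52 = 5726 + 52 = 5778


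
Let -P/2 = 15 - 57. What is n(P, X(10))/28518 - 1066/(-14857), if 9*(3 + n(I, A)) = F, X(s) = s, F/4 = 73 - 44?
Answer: 274923965/3813227334 ≈ 0.072097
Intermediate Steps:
F = 116 (F = 4*(73 - 44) = 4*29 = 116)
P = 84 (P = -2*(15 - 57) = -2*(-42) = 84)
n(I, A) = 89/9 (n(I, A) = -3 + (1/9)*116 = -3 + 116/9 = 89/9)
n(P, X(10))/28518 - 1066/(-14857) = (89/9)/28518 - 1066/(-14857) = (89/9)*(1/28518) - 1066*(-1/14857) = 89/256662 + 1066/14857 = 274923965/3813227334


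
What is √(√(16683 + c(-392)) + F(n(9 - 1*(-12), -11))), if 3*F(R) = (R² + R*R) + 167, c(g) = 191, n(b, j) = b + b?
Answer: √(11085 + 9*√16874)/3 ≈ 36.899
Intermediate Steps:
n(b, j) = 2*b
F(R) = 167/3 + 2*R²/3 (F(R) = ((R² + R*R) + 167)/3 = ((R² + R²) + 167)/3 = (2*R² + 167)/3 = (167 + 2*R²)/3 = 167/3 + 2*R²/3)
√(√(16683 + c(-392)) + F(n(9 - 1*(-12), -11))) = √(√(16683 + 191) + (167/3 + 2*(2*(9 - 1*(-12)))²/3)) = √(√16874 + (167/3 + 2*(2*(9 + 12))²/3)) = √(√16874 + (167/3 + 2*(2*21)²/3)) = √(√16874 + (167/3 + (⅔)*42²)) = √(√16874 + (167/3 + (⅔)*1764)) = √(√16874 + (167/3 + 1176)) = √(√16874 + 3695/3) = √(3695/3 + √16874)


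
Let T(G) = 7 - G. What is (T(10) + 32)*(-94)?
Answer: -2726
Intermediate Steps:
(T(10) + 32)*(-94) = ((7 - 1*10) + 32)*(-94) = ((7 - 10) + 32)*(-94) = (-3 + 32)*(-94) = 29*(-94) = -2726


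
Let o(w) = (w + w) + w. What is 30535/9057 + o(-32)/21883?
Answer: 667327933/198194331 ≈ 3.3670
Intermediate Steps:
o(w) = 3*w (o(w) = 2*w + w = 3*w)
30535/9057 + o(-32)/21883 = 30535/9057 + (3*(-32))/21883 = 30535*(1/9057) - 96*1/21883 = 30535/9057 - 96/21883 = 667327933/198194331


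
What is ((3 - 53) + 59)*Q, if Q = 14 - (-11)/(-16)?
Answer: 1917/16 ≈ 119.81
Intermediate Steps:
Q = 213/16 (Q = 14 - (-11)*(-1)/16 = 14 - 1*11/16 = 14 - 11/16 = 213/16 ≈ 13.313)
((3 - 53) + 59)*Q = ((3 - 53) + 59)*(213/16) = (-50 + 59)*(213/16) = 9*(213/16) = 1917/16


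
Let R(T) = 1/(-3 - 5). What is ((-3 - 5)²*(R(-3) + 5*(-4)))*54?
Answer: -69552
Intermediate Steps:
R(T) = -⅛ (R(T) = 1/(-8) = -⅛)
((-3 - 5)²*(R(-3) + 5*(-4)))*54 = ((-3 - 5)²*(-⅛ + 5*(-4)))*54 = ((-8)²*(-⅛ - 20))*54 = (64*(-161/8))*54 = -1288*54 = -69552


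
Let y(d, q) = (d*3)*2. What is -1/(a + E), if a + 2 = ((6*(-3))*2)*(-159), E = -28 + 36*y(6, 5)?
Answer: -1/6990 ≈ -0.00014306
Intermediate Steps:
y(d, q) = 6*d (y(d, q) = (3*d)*2 = 6*d)
E = 1268 (E = -28 + 36*(6*6) = -28 + 36*36 = -28 + 1296 = 1268)
a = 5722 (a = -2 + ((6*(-3))*2)*(-159) = -2 - 18*2*(-159) = -2 - 36*(-159) = -2 + 5724 = 5722)
-1/(a + E) = -1/(5722 + 1268) = -1/6990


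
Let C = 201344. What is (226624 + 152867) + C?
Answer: 580835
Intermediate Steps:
(226624 + 152867) + C = (226624 + 152867) + 201344 = 379491 + 201344 = 580835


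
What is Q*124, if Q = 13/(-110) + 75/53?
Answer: 468782/2915 ≈ 160.82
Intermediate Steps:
Q = 7561/5830 (Q = 13*(-1/110) + 75*(1/53) = -13/110 + 75/53 = 7561/5830 ≈ 1.2969)
Q*124 = (7561/5830)*124 = 468782/2915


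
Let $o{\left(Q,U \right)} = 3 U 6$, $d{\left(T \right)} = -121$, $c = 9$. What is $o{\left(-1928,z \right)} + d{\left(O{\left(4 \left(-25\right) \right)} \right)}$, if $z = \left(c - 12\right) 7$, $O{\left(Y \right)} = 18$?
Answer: $-499$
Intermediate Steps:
$z = -21$ ($z = \left(9 - 12\right) 7 = \left(-3\right) 7 = -21$)
$o{\left(Q,U \right)} = 18 U$
$o{\left(-1928,z \right)} + d{\left(O{\left(4 \left(-25\right) \right)} \right)} = 18 \left(-21\right) - 121 = -378 - 121 = -499$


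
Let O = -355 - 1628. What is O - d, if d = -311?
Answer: -1672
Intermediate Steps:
O = -1983
O - d = -1983 - 1*(-311) = -1983 + 311 = -1672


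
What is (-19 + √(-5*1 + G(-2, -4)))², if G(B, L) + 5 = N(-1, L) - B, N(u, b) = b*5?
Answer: 333 - 76*I*√7 ≈ 333.0 - 201.08*I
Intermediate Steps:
N(u, b) = 5*b
G(B, L) = -5 - B + 5*L (G(B, L) = -5 + (5*L - B) = -5 + (-B + 5*L) = -5 - B + 5*L)
(-19 + √(-5*1 + G(-2, -4)))² = (-19 + √(-5*1 + (-5 - 1*(-2) + 5*(-4))))² = (-19 + √(-5 + (-5 + 2 - 20)))² = (-19 + √(-5 - 23))² = (-19 + √(-28))² = (-19 + 2*I*√7)²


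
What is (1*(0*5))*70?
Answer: 0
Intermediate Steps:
(1*(0*5))*70 = (1*0)*70 = 0*70 = 0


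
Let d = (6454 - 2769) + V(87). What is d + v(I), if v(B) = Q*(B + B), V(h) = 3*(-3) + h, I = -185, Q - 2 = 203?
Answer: -72087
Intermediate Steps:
Q = 205 (Q = 2 + 203 = 205)
V(h) = -9 + h
v(B) = 410*B (v(B) = 205*(B + B) = 205*(2*B) = 410*B)
d = 3763 (d = (6454 - 2769) + (-9 + 87) = 3685 + 78 = 3763)
d + v(I) = 3763 + 410*(-185) = 3763 - 75850 = -72087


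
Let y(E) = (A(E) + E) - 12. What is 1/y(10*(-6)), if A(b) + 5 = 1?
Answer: -1/76 ≈ -0.013158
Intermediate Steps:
A(b) = -4 (A(b) = -5 + 1 = -4)
y(E) = -16 + E (y(E) = (-4 + E) - 12 = -16 + E)
1/y(10*(-6)) = 1/(-16 + 10*(-6)) = 1/(-16 - 60) = 1/(-76) = -1/76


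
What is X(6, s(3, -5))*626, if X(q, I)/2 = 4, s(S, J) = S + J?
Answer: 5008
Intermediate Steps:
s(S, J) = J + S
X(q, I) = 8 (X(q, I) = 2*4 = 8)
X(6, s(3, -5))*626 = 8*626 = 5008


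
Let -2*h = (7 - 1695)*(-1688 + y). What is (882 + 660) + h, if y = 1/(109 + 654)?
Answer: -1085847346/763 ≈ -1.4231e+6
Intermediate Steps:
y = 1/763 ≈ 0.0013106
h = -1087023892/763 (h = -(7 - 1695)*(-1688 + 1/763)/2 = -(-844)*(-1287943)/763 = -½*2174047784/763 = -1087023892/763 ≈ -1.4247e+6)
(882 + 660) + h = (882 + 660) - 1087023892/763 = 1542 - 1087023892/763 = -1085847346/763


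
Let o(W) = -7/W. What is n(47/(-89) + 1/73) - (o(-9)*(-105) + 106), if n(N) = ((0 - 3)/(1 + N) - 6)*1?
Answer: -345578/9465 ≈ -36.511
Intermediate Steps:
n(N) = -6 - 3/(1 + N) (n(N) = (-3/(1 + N) - 6)*1 = (-6 - 3/(1 + N))*1 = -6 - 3/(1 + N))
n(47/(-89) + 1/73) - (o(-9)*(-105) + 106) = 3*(-3 - 2*(47/(-89) + 1/73))/(1 + (47/(-89) + 1/73)) - (-7/(-9)*(-105) + 106) = 3*(-3 - 2*(47*(-1/89) + 1*(1/73)))/(1 + (47*(-1/89) + 1*(1/73))) - (-7*(-⅑)*(-105) + 106) = 3*(-3 - 2*(-47/89 + 1/73))/(1 + (-47/89 + 1/73)) - ((7/9)*(-105) + 106) = 3*(-3 - 2*(-3342/6497))/(1 - 3342/6497) - (-245/3 + 106) = 3*(-3 + 6684/6497)/(3155/6497) - 1*73/3 = 3*(6497/3155)*(-12807/6497) - 73/3 = -38421/3155 - 73/3 = -345578/9465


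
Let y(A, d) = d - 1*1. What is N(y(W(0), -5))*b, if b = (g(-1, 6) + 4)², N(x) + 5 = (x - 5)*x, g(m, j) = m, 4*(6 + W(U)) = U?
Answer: 549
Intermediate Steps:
W(U) = -6 + U/4
y(A, d) = -1 + d (y(A, d) = d - 1 = -1 + d)
N(x) = -5 + x*(-5 + x) (N(x) = -5 + (x - 5)*x = -5 + (-5 + x)*x = -5 + x*(-5 + x))
b = 9 (b = (-1 + 4)² = 3² = 9)
N(y(W(0), -5))*b = (-5 + (-1 - 5)² - 5*(-1 - 5))*9 = (-5 + (-6)² - 5*(-6))*9 = (-5 + 36 + 30)*9 = 61*9 = 549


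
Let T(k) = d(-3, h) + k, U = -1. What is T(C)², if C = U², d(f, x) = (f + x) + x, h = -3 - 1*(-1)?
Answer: 36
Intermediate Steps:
h = -2 (h = -3 + 1 = -2)
d(f, x) = f + 2*x
C = 1 (C = (-1)² = 1)
T(k) = -7 + k (T(k) = (-3 + 2*(-2)) + k = (-3 - 4) + k = -7 + k)
T(C)² = (-7 + 1)² = (-6)² = 36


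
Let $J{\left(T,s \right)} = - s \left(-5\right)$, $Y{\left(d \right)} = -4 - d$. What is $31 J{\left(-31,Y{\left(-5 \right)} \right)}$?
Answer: $155$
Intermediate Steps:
$J{\left(T,s \right)} = 5 s$
$31 J{\left(-31,Y{\left(-5 \right)} \right)} = 31 \cdot 5 \left(-4 - -5\right) = 31 \cdot 5 \left(-4 + 5\right) = 31 \cdot 5 \cdot 1 = 31 \cdot 5 = 155$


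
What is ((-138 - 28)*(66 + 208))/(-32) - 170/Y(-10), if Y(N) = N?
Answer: 11507/8 ≈ 1438.4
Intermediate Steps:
((-138 - 28)*(66 + 208))/(-32) - 170/Y(-10) = ((-138 - 28)*(66 + 208))/(-32) - 170/(-10) = -166*274*(-1/32) - 170*(-⅒) = -45484*(-1/32) + 17 = 11371/8 + 17 = 11507/8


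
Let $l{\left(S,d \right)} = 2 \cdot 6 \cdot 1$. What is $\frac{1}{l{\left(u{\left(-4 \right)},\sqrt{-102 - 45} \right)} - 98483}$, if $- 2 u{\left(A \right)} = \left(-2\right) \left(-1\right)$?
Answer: $- \frac{1}{98471} \approx -1.0155 \cdot 10^{-5}$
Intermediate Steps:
$u{\left(A \right)} = -1$ ($u{\left(A \right)} = - \frac{\left(-2\right) \left(-1\right)}{2} = \left(- \frac{1}{2}\right) 2 = -1$)
$l{\left(S,d \right)} = 12$ ($l{\left(S,d \right)} = 12 \cdot 1 = 12$)
$\frac{1}{l{\left(u{\left(-4 \right)},\sqrt{-102 - 45} \right)} - 98483} = \frac{1}{12 - 98483} = \frac{1}{-98471} = - \frac{1}{98471}$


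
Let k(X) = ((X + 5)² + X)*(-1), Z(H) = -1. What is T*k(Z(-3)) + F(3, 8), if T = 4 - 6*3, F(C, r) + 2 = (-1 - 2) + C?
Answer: 208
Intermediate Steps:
F(C, r) = -5 + C (F(C, r) = -2 + ((-1 - 2) + C) = -2 + (-3 + C) = -5 + C)
k(X) = -X - (5 + X)² (k(X) = ((5 + X)² + X)*(-1) = (X + (5 + X)²)*(-1) = -X - (5 + X)²)
T = -14 (T = 4 - 18 = -14)
T*k(Z(-3)) + F(3, 8) = -14*(-1*(-1) - (5 - 1)²) + (-5 + 3) = -14*(1 - 1*4²) - 2 = -14*(1 - 1*16) - 2 = -14*(1 - 16) - 2 = -14*(-15) - 2 = 210 - 2 = 208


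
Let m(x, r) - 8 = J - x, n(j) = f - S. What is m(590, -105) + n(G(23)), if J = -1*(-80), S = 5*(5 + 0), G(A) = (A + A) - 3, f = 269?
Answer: -258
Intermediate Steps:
G(A) = -3 + 2*A (G(A) = 2*A - 3 = -3 + 2*A)
S = 25 (S = 5*5 = 25)
n(j) = 244 (n(j) = 269 - 1*25 = 269 - 25 = 244)
J = 80
m(x, r) = 88 - x (m(x, r) = 8 + (80 - x) = 88 - x)
m(590, -105) + n(G(23)) = (88 - 1*590) + 244 = (88 - 590) + 244 = -502 + 244 = -258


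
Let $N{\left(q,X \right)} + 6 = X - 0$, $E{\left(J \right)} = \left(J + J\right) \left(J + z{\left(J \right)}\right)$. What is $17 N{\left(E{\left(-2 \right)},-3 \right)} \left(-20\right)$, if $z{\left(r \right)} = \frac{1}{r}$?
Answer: $3060$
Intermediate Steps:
$E{\left(J \right)} = 2 J \left(J + \frac{1}{J}\right)$ ($E{\left(J \right)} = \left(J + J\right) \left(J + \frac{1}{J}\right) = 2 J \left(J + \frac{1}{J}\right)$)
$N{\left(q,X \right)} = -6 + X$ ($N{\left(q,X \right)} = -6 + \left(X - 0\right) = -6 + \left(X + 0\right) = -6 + X$)
$17 N{\left(E{\left(-2 \right)},-3 \right)} \left(-20\right) = 17 \left(-6 - 3\right) \left(-20\right) = 17 \left(-9\right) \left(-20\right) = \left(-153\right) \left(-20\right) = 3060$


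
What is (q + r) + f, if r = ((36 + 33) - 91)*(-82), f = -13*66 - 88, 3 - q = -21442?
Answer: 22303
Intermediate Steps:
q = 21445 (q = 3 - 1*(-21442) = 3 + 21442 = 21445)
f = -946 (f = -858 - 88 = -946)
r = 1804 (r = (69 - 91)*(-82) = -22*(-82) = 1804)
(q + r) + f = (21445 + 1804) - 946 = 23249 - 946 = 22303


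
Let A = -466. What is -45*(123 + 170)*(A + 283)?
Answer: 2412855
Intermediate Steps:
-45*(123 + 170)*(A + 283) = -45*(123 + 170)*(-466 + 283) = -13185*(-183) = -45*(-53619) = 2412855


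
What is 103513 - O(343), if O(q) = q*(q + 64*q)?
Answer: -7543672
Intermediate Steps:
O(q) = 65*q² (O(q) = q*(65*q) = 65*q²)
103513 - O(343) = 103513 - 65*343² = 103513 - 65*117649 = 103513 - 1*7647185 = 103513 - 7647185 = -7543672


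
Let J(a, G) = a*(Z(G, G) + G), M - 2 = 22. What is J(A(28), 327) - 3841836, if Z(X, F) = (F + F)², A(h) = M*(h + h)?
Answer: 571447956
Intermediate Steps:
M = 24 (M = 2 + 22 = 24)
A(h) = 48*h (A(h) = 24*(h + h) = 24*(2*h) = 48*h)
Z(X, F) = 4*F² (Z(X, F) = (2*F)² = 4*F²)
J(a, G) = a*(G + 4*G²) (J(a, G) = a*(4*G² + G) = a*(G + 4*G²))
J(A(28), 327) - 3841836 = 327*(48*28)*(1 + 4*327) - 3841836 = 327*1344*(1 + 1308) - 3841836 = 327*1344*1309 - 3841836 = 575289792 - 3841836 = 571447956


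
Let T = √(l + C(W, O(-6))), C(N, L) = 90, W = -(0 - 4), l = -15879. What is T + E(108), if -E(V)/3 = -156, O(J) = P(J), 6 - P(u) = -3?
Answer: 468 + I*√15789 ≈ 468.0 + 125.65*I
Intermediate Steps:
P(u) = 9 (P(u) = 6 - 1*(-3) = 6 + 3 = 9)
O(J) = 9
E(V) = 468 (E(V) = -3*(-156) = 468)
W = 4 (W = -1*(-4) = 4)
T = I*√15789 (T = √(-15879 + 90) = √(-15789) = I*√15789 ≈ 125.65*I)
T + E(108) = I*√15789 + 468 = 468 + I*√15789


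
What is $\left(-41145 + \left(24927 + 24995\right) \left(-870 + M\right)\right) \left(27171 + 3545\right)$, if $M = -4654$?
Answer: $-8471788345468$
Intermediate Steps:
$\left(-41145 + \left(24927 + 24995\right) \left(-870 + M\right)\right) \left(27171 + 3545\right) = \left(-41145 + \left(24927 + 24995\right) \left(-870 - 4654\right)\right) \left(27171 + 3545\right) = \left(-41145 + 49922 \left(-5524\right)\right) 30716 = \left(-41145 - 275769128\right) 30716 = \left(-275810273\right) 30716 = -8471788345468$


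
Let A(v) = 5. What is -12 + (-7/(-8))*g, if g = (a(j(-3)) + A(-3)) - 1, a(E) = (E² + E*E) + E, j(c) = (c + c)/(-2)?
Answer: 79/8 ≈ 9.8750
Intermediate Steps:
j(c) = -c (j(c) = (2*c)*(-½) = -c)
a(E) = E + 2*E² (a(E) = (E² + E²) + E = 2*E² + E = E + 2*E²)
g = 25 (g = ((-1*(-3))*(1 + 2*(-1*(-3))) + 5) - 1 = (3*(1 + 2*3) + 5) - 1 = (3*(1 + 6) + 5) - 1 = (3*7 + 5) - 1 = (21 + 5) - 1 = 26 - 1 = 25)
-12 + (-7/(-8))*g = -12 - 7/(-8)*25 = -12 - 7*(-⅛)*25 = -12 + (7/8)*25 = -12 + 175/8 = 79/8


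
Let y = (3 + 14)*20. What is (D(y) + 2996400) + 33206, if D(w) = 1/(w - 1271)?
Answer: 2820563185/931 ≈ 3.0296e+6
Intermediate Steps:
y = 340 (y = 17*20 = 340)
D(w) = 1/(-1271 + w)
(D(y) + 2996400) + 33206 = (1/(-1271 + 340) + 2996400) + 33206 = (1/(-931) + 2996400) + 33206 = (-1/931 + 2996400) + 33206 = 2789648399/931 + 33206 = 2820563185/931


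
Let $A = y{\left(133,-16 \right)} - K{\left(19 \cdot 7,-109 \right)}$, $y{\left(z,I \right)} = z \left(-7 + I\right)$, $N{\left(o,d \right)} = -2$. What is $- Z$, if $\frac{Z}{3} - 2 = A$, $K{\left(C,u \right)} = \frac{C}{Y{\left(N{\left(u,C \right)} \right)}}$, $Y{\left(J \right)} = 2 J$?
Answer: $\frac{36285}{4} \approx 9071.3$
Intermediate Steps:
$K{\left(C,u \right)} = - \frac{C}{4}$ ($K{\left(C,u \right)} = \frac{C}{2 \left(-2\right)} = \frac{C}{-4} = C \left(- \frac{1}{4}\right) = - \frac{C}{4}$)
$A = - \frac{12103}{4}$ ($A = 133 \left(-7 - 16\right) - - \frac{19 \cdot 7}{4} = 133 \left(-23\right) - \left(- \frac{1}{4}\right) 133 = -3059 - - \frac{133}{4} = -3059 + \frac{133}{4} = - \frac{12103}{4} \approx -3025.8$)
$Z = - \frac{36285}{4}$ ($Z = 6 + 3 \left(- \frac{12103}{4}\right) = 6 - \frac{36309}{4} = - \frac{36285}{4} \approx -9071.3$)
$- Z = \left(-1\right) \left(- \frac{36285}{4}\right) = \frac{36285}{4}$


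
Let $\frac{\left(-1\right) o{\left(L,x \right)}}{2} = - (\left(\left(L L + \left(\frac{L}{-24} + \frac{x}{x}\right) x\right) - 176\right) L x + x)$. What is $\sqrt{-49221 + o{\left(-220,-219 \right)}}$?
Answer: $\sqrt{4432269441} \approx 66575.0$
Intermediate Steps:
$o{\left(L,x \right)} = 2 x + 2 L x \left(-176 + L^{2} + x \left(1 - \frac{L}{24}\right)\right)$ ($o{\left(L,x \right)} = - 2 \left(- (\left(\left(L L + \left(\frac{L}{-24} + \frac{x}{x}\right) x\right) - 176\right) L x + x)\right) = - 2 \left(- (\left(\left(L^{2} + \left(L \left(- \frac{1}{24}\right) + 1\right) x\right) - 176\right) L x + x)\right) = - 2 \left(- (\left(\left(L^{2} + \left(- \frac{L}{24} + 1\right) x\right) - 176\right) L x + x)\right) = - 2 \left(- (\left(\left(L^{2} + \left(1 - \frac{L}{24}\right) x\right) - 176\right) L x + x)\right) = - 2 \left(- (\left(\left(L^{2} + x \left(1 - \frac{L}{24}\right)\right) - 176\right) L x + x)\right) = - 2 \left(- (\left(-176 + L^{2} + x \left(1 - \frac{L}{24}\right)\right) L x + x)\right) = - 2 \left(- (L \left(-176 + L^{2} + x \left(1 - \frac{L}{24}\right)\right) x + x)\right) = - 2 \left(- (L x \left(-176 + L^{2} + x \left(1 - \frac{L}{24}\right)\right) + x)\right) = - 2 \left(- (x + L x \left(-176 + L^{2} + x \left(1 - \frac{L}{24}\right)\right))\right) = - 2 \left(- x - L x \left(-176 + L^{2} + x \left(1 - \frac{L}{24}\right)\right)\right) = 2 x + 2 L x \left(-176 + L^{2} + x \left(1 - \frac{L}{24}\right)\right)$)
$\sqrt{-49221 + o{\left(-220,-219 \right)}} = \sqrt{-49221 + \frac{1}{12} \left(-219\right) \left(24 - -929280 + 24 \left(-220\right)^{3} - - 219 \left(-220\right)^{2} + 24 \left(-220\right) \left(-219\right)\right)} = \sqrt{-49221 + \frac{1}{12} \left(-219\right) \left(24 + 929280 + 24 \left(-10648000\right) - \left(-219\right) 48400 + 1156320\right)} = \sqrt{-49221 + \frac{1}{12} \left(-219\right) \left(24 + 929280 - 255552000 + 10599600 + 1156320\right)} = \sqrt{-49221 + \frac{1}{12} \left(-219\right) \left(-242866776\right)} = \sqrt{-49221 + 4432318662} = \sqrt{4432269441}$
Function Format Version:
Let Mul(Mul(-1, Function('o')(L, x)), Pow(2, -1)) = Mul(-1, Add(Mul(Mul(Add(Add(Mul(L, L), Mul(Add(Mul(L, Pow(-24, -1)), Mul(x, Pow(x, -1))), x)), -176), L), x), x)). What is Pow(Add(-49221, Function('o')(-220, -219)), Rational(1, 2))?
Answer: Pow(4432269441, Rational(1, 2)) ≈ 66575.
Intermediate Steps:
Function('o')(L, x) = Add(Mul(2, x), Mul(2, L, x, Add(-176, Pow(L, 2), Mul(x, Add(1, Mul(Rational(-1, 24), L)))))) (Function('o')(L, x) = Mul(-2, Mul(-1, Add(Mul(Mul(Add(Add(Mul(L, L), Mul(Add(Mul(L, Pow(-24, -1)), Mul(x, Pow(x, -1))), x)), -176), L), x), x))) = Mul(-2, Mul(-1, Add(Mul(Mul(Add(Add(Pow(L, 2), Mul(Add(Mul(L, Rational(-1, 24)), 1), x)), -176), L), x), x))) = Mul(-2, Mul(-1, Add(Mul(Mul(Add(Add(Pow(L, 2), Mul(Add(Mul(Rational(-1, 24), L), 1), x)), -176), L), x), x))) = Mul(-2, Mul(-1, Add(Mul(Mul(Add(Add(Pow(L, 2), Mul(Add(1, Mul(Rational(-1, 24), L)), x)), -176), L), x), x))) = Mul(-2, Mul(-1, Add(Mul(Mul(Add(Add(Pow(L, 2), Mul(x, Add(1, Mul(Rational(-1, 24), L)))), -176), L), x), x))) = Mul(-2, Mul(-1, Add(Mul(Mul(Add(-176, Pow(L, 2), Mul(x, Add(1, Mul(Rational(-1, 24), L)))), L), x), x))) = Mul(-2, Mul(-1, Add(Mul(Mul(L, Add(-176, Pow(L, 2), Mul(x, Add(1, Mul(Rational(-1, 24), L))))), x), x))) = Mul(-2, Mul(-1, Add(Mul(L, x, Add(-176, Pow(L, 2), Mul(x, Add(1, Mul(Rational(-1, 24), L))))), x))) = Mul(-2, Mul(-1, Add(x, Mul(L, x, Add(-176, Pow(L, 2), Mul(x, Add(1, Mul(Rational(-1, 24), L)))))))) = Mul(-2, Add(Mul(-1, x), Mul(-1, L, x, Add(-176, Pow(L, 2), Mul(x, Add(1, Mul(Rational(-1, 24), L))))))) = Add(Mul(2, x), Mul(2, L, x, Add(-176, Pow(L, 2), Mul(x, Add(1, Mul(Rational(-1, 24), L)))))))
Pow(Add(-49221, Function('o')(-220, -219)), Rational(1, 2)) = Pow(Add(-49221, Mul(Rational(1, 12), -219, Add(24, Mul(-4224, -220), Mul(24, Pow(-220, 3)), Mul(-1, -219, Pow(-220, 2)), Mul(24, -220, -219)))), Rational(1, 2)) = Pow(Add(-49221, Mul(Rational(1, 12), -219, Add(24, 929280, Mul(24, -10648000), Mul(-1, -219, 48400), 1156320))), Rational(1, 2)) = Pow(Add(-49221, Mul(Rational(1, 12), -219, Add(24, 929280, -255552000, 10599600, 1156320))), Rational(1, 2)) = Pow(Add(-49221, Mul(Rational(1, 12), -219, -242866776)), Rational(1, 2)) = Pow(Add(-49221, 4432318662), Rational(1, 2)) = Pow(4432269441, Rational(1, 2))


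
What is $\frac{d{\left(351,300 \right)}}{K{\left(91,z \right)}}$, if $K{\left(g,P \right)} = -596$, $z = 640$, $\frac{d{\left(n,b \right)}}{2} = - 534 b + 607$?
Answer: $\frac{159593}{298} \approx 535.55$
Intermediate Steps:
$d{\left(n,b \right)} = 1214 - 1068 b$ ($d{\left(n,b \right)} = 2 \left(- 534 b + 607\right) = 2 \left(607 - 534 b\right) = 1214 - 1068 b$)
$\frac{d{\left(351,300 \right)}}{K{\left(91,z \right)}} = \frac{1214 - 320400}{-596} = \left(1214 - 320400\right) \left(- \frac{1}{596}\right) = \left(-319186\right) \left(- \frac{1}{596}\right) = \frac{159593}{298}$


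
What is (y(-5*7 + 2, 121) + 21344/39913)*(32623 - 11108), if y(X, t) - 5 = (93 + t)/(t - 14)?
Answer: 6470313525/39913 ≈ 1.6211e+5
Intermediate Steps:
y(X, t) = 5 + (93 + t)/(-14 + t) (y(X, t) = 5 + (93 + t)/(t - 14) = 5 + (93 + t)/(-14 + t))
(y(-5*7 + 2, 121) + 21344/39913)*(32623 - 11108) = ((23 + 6*121)/(-14 + 121) + 21344/39913)*(32623 - 11108) = ((23 + 726)/107 + 21344*(1/39913))*21515 = ((1/107)*749 + 21344/39913)*21515 = (7 + 21344/39913)*21515 = (300735/39913)*21515 = 6470313525/39913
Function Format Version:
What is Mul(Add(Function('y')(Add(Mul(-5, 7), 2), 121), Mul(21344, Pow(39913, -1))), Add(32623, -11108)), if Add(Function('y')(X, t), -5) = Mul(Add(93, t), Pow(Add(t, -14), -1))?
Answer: Rational(6470313525, 39913) ≈ 1.6211e+5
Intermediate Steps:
Function('y')(X, t) = Add(5, Mul(Pow(Add(-14, t), -1), Add(93, t))) (Function('y')(X, t) = Add(5, Mul(Add(93, t), Pow(Add(t, -14), -1))) = Add(5, Mul(Add(93, t), Pow(Add(-14, t), -1))) = Add(5, Mul(Pow(Add(-14, t), -1), Add(93, t))))
Mul(Add(Function('y')(Add(Mul(-5, 7), 2), 121), Mul(21344, Pow(39913, -1))), Add(32623, -11108)) = Mul(Add(Mul(Pow(Add(-14, 121), -1), Add(23, Mul(6, 121))), Mul(21344, Pow(39913, -1))), Add(32623, -11108)) = Mul(Add(Mul(Pow(107, -1), Add(23, 726)), Mul(21344, Rational(1, 39913))), 21515) = Mul(Add(Mul(Rational(1, 107), 749), Rational(21344, 39913)), 21515) = Mul(Add(7, Rational(21344, 39913)), 21515) = Mul(Rational(300735, 39913), 21515) = Rational(6470313525, 39913)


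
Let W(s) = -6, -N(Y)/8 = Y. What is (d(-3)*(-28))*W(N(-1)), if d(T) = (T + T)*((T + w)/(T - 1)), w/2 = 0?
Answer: -756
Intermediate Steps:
w = 0 (w = 2*0 = 0)
N(Y) = -8*Y
d(T) = 2*T²/(-1 + T) (d(T) = (T + T)*((T + 0)/(T - 1)) = (2*T)*(T/(-1 + T)) = 2*T²/(-1 + T))
(d(-3)*(-28))*W(N(-1)) = ((2*(-3)²/(-1 - 3))*(-28))*(-6) = ((2*9/(-4))*(-28))*(-6) = ((2*9*(-¼))*(-28))*(-6) = -9/2*(-28)*(-6) = 126*(-6) = -756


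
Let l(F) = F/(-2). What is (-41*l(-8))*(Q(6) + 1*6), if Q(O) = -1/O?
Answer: -2870/3 ≈ -956.67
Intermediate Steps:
l(F) = -F/2 (l(F) = F*(-½) = -F/2)
(-41*l(-8))*(Q(6) + 1*6) = (-(-41)*(-8)/2)*(-1/6 + 1*6) = (-41*4)*(-1*⅙ + 6) = -164*(-⅙ + 6) = -164*35/6 = -2870/3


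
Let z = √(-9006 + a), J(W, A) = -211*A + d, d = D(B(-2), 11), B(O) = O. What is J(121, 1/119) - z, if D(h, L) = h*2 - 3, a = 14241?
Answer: -1044/119 - √5235 ≈ -81.126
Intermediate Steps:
D(h, L) = -3 + 2*h (D(h, L) = 2*h - 3 = -3 + 2*h)
d = -7 (d = -3 + 2*(-2) = -3 - 4 = -7)
J(W, A) = -7 - 211*A (J(W, A) = -211*A - 7 = -7 - 211*A)
z = √5235 (z = √(-9006 + 14241) = √5235 ≈ 72.353)
J(121, 1/119) - z = (-7 - 211/119) - √5235 = -1044/119 - √5235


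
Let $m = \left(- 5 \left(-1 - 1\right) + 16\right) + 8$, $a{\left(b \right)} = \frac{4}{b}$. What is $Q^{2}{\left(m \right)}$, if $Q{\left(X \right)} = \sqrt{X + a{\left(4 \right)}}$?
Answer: $35$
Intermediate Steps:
$m = 34$ ($m = \left(\left(-5\right) \left(-2\right) + 16\right) + 8 = \left(10 + 16\right) + 8 = 26 + 8 = 34$)
$Q{\left(X \right)} = \sqrt{1 + X}$ ($Q{\left(X \right)} = \sqrt{X + \frac{4}{4}} = \sqrt{X + 4 \cdot \frac{1}{4}} = \sqrt{X + 1} = \sqrt{1 + X}$)
$Q^{2}{\left(m \right)} = \left(\sqrt{1 + 34}\right)^{2} = \left(\sqrt{35}\right)^{2} = 35$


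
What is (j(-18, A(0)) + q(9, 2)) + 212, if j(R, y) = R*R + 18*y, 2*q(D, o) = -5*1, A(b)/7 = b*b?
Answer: 1067/2 ≈ 533.50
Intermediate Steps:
A(b) = 7*b**2 (A(b) = 7*(b*b) = 7*b**2)
q(D, o) = -5/2 (q(D, o) = (-5*1)/2 = (1/2)*(-5) = -5/2)
j(R, y) = R**2 + 18*y
(j(-18, A(0)) + q(9, 2)) + 212 = (((-18)**2 + 18*(7*0**2)) - 5/2) + 212 = ((324 + 18*(7*0)) - 5/2) + 212 = ((324 + 18*0) - 5/2) + 212 = ((324 + 0) - 5/2) + 212 = (324 - 5/2) + 212 = 643/2 + 212 = 1067/2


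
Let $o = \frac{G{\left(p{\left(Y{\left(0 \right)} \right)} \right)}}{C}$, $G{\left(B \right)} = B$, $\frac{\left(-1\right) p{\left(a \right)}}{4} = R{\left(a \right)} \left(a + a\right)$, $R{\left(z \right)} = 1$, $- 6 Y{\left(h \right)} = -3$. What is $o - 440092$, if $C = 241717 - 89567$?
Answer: $- \frac{33479998902}{76075} \approx -4.4009 \cdot 10^{5}$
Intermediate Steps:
$Y{\left(h \right)} = \frac{1}{2}$ ($Y{\left(h \right)} = \left(- \frac{1}{6}\right) \left(-3\right) = \frac{1}{2}$)
$p{\left(a \right)} = - 8 a$ ($p{\left(a \right)} = - 4 \cdot 1 \left(a + a\right) = - 4 \cdot 1 \cdot 2 a = - 4 \cdot 2 a = - 8 a$)
$C = 152150$ ($C = 241717 - 89567 = 152150$)
$o = - \frac{2}{76075}$ ($o = \frac{\left(-8\right) \frac{1}{2}}{152150} = \left(-4\right) \frac{1}{152150} = - \frac{2}{76075} \approx -2.629 \cdot 10^{-5}$)
$o - 440092 = - \frac{2}{76075} - 440092 = - \frac{33479998902}{76075}$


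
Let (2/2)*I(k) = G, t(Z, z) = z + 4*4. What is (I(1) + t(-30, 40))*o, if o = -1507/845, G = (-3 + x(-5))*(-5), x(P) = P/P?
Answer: -99462/845 ≈ -117.71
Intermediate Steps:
t(Z, z) = 16 + z (t(Z, z) = z + 16 = 16 + z)
x(P) = 1
G = 10 (G = (-3 + 1)*(-5) = -2*(-5) = 10)
I(k) = 10
o = -1507/845 (o = -1507*1/845 = -1507/845 ≈ -1.7834)
(I(1) + t(-30, 40))*o = (10 + (16 + 40))*(-1507/845) = (10 + 56)*(-1507/845) = 66*(-1507/845) = -99462/845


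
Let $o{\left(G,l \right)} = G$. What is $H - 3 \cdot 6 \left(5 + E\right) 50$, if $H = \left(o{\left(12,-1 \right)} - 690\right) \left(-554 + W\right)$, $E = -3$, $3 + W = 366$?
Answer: $-233096400$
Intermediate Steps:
$W = 363$ ($W = -3 + 366 = 363$)
$H = 129498$ ($H = \left(12 - 690\right) \left(-554 + 363\right) = \left(-678\right) \left(-191\right) = 129498$)
$H - 3 \cdot 6 \left(5 + E\right) 50 = 129498 - 3 \cdot 6 \left(5 - 3\right) 50 = 129498 - 3 \cdot 6 \cdot 2 \cdot 50 = 129498 \left(-3\right) 12 \cdot 50 = 129498 \left(\left(-36\right) 50\right) = 129498 \left(-1800\right) = -233096400$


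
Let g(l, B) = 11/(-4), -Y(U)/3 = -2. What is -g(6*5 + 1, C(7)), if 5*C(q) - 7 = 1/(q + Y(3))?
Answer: 11/4 ≈ 2.7500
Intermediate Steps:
Y(U) = 6 (Y(U) = -3*(-2) = 6)
C(q) = 7/5 + 1/(5*(6 + q)) (C(q) = 7/5 + 1/(5*(q + 6)) = 7/5 + 1/(5*(6 + q)))
g(l, B) = -11/4 (g(l, B) = 11*(-¼) = -11/4)
-g(6*5 + 1, C(7)) = -1*(-11/4) = 11/4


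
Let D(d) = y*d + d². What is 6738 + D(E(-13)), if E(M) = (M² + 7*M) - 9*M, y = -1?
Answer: 44568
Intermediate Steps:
E(M) = M² - 2*M
D(d) = d² - d (D(d) = -d + d² = d² - d)
6738 + D(E(-13)) = 6738 + (-13*(-2 - 13))*(-1 - 13*(-2 - 13)) = 6738 + (-13*(-15))*(-1 - 13*(-15)) = 6738 + 195*(-1 + 195) = 6738 + 195*194 = 6738 + 37830 = 44568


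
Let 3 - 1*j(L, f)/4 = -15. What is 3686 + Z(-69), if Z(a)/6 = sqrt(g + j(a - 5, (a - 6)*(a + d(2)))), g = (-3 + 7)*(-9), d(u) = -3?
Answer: 3722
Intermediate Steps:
j(L, f) = 72 (j(L, f) = 12 - 4*(-15) = 12 + 60 = 72)
g = -36 (g = 4*(-9) = -36)
Z(a) = 36 (Z(a) = 6*sqrt(-36 + 72) = 6*sqrt(36) = 6*6 = 36)
3686 + Z(-69) = 3686 + 36 = 3722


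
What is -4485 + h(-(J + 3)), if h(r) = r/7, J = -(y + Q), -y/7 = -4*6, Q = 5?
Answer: -31225/7 ≈ -4460.7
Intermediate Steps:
y = 168 (y = -(-28)*6 = -7*(-24) = 168)
J = -173 (J = -(168 + 5) = -1*173 = -173)
h(r) = r/7 (h(r) = r*(⅐) = r/7)
-4485 + h(-(J + 3)) = -4485 + (-(-173 + 3))/7 = -4485 + (-1*(-170))/7 = -4485 + (⅐)*170 = -4485 + 170/7 = -31225/7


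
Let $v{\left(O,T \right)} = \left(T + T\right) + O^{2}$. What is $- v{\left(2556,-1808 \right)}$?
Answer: $-6529520$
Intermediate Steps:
$v{\left(O,T \right)} = O^{2} + 2 T$ ($v{\left(O,T \right)} = 2 T + O^{2} = O^{2} + 2 T$)
$- v{\left(2556,-1808 \right)} = - (2556^{2} + 2 \left(-1808\right)) = - (6533136 - 3616) = \left(-1\right) 6529520 = -6529520$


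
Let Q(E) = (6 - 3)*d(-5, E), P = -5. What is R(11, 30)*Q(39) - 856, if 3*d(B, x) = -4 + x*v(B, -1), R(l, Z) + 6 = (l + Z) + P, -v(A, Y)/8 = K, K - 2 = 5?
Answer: -66496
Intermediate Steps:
K = 7 (K = 2 + 5 = 7)
v(A, Y) = -56 (v(A, Y) = -8*7 = -56)
R(l, Z) = -11 + Z + l (R(l, Z) = -6 + ((l + Z) - 5) = -6 + ((Z + l) - 5) = -6 + (-5 + Z + l) = -11 + Z + l)
d(B, x) = -4/3 - 56*x/3 (d(B, x) = (-4 + x*(-56))/3 = (-4 - 56*x)/3 = -4/3 - 56*x/3)
Q(E) = -4 - 56*E (Q(E) = (6 - 3)*(-4/3 - 56*E/3) = 3*(-4/3 - 56*E/3) = -4 - 56*E)
R(11, 30)*Q(39) - 856 = (-11 + 30 + 11)*(-4 - 56*39) - 856 = 30*(-4 - 2184) - 856 = 30*(-2188) - 856 = -65640 - 856 = -66496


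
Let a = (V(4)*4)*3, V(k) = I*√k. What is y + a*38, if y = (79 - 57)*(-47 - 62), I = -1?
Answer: -3310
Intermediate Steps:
V(k) = -√k
a = -24 (a = (-√4*4)*3 = (-1*2*4)*3 = -2*4*3 = -8*3 = -24)
y = -2398 (y = 22*(-109) = -2398)
y + a*38 = -2398 - 24*38 = -2398 - 912 = -3310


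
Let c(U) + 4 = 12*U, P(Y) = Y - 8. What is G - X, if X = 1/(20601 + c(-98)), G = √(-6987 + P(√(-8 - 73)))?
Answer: -1/19421 + √(-6995 + 9*I) ≈ 0.053753 + 83.636*I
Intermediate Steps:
P(Y) = -8 + Y
c(U) = -4 + 12*U
G = √(-6995 + 9*I) (G = √(-6987 + (-8 + √(-8 - 73))) = √(-6987 + (-8 + √(-81))) = √(-6987 + (-8 + 9*I)) = √(-6995 + 9*I) ≈ 0.0538 + 83.636*I)
X = 1/19421 (X = 1/(20601 + (-4 + 12*(-98))) = 1/(20601 + (-4 - 1176)) = 1/(20601 - 1180) = 1/19421 ≈ 5.1491e-5)
G - X = √(-6995 + 9*I) - 1*1/19421 = √(-6995 + 9*I) - 1/19421 = -1/19421 + √(-6995 + 9*I)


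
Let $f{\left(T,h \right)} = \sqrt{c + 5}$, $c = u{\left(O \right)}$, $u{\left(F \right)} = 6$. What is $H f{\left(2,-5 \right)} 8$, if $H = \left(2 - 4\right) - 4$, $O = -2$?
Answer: $- 48 \sqrt{11} \approx -159.2$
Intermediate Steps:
$c = 6$
$f{\left(T,h \right)} = \sqrt{11}$ ($f{\left(T,h \right)} = \sqrt{6 + 5} = \sqrt{11}$)
$H = -6$ ($H = \left(2 - 4\right) - 4 = -2 - 4 = -6$)
$H f{\left(2,-5 \right)} 8 = - 6 \sqrt{11} \cdot 8 = - 48 \sqrt{11}$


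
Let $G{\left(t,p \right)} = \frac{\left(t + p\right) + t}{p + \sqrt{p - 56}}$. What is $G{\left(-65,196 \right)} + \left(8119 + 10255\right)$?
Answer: $\frac{25117720}{1367} - \frac{33 \sqrt{35}}{9569} \approx 18374.0$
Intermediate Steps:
$G{\left(t,p \right)} = \frac{p + 2 t}{p + \sqrt{-56 + p}}$ ($G{\left(t,p \right)} = \frac{\left(p + t\right) + t}{p + \sqrt{-56 + p}} = \frac{p + 2 t}{p + \sqrt{-56 + p}}$)
$G{\left(-65,196 \right)} + \left(8119 + 10255\right) = \frac{196 + 2 \left(-65\right)}{196 + \sqrt{-56 + 196}} + \left(8119 + 10255\right) = \frac{196 - 130}{196 + \sqrt{140}} + 18374 = \frac{1}{196 + 2 \sqrt{35}} \cdot 66 + 18374 = \frac{66}{196 + 2 \sqrt{35}} + 18374 = 18374 + \frac{66}{196 + 2 \sqrt{35}}$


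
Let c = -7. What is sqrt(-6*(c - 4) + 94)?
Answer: 4*sqrt(10) ≈ 12.649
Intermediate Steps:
sqrt(-6*(c - 4) + 94) = sqrt(-6*(-7 - 4) + 94) = sqrt(-6*(-11) + 94) = sqrt(66 + 94) = sqrt(160) = 4*sqrt(10)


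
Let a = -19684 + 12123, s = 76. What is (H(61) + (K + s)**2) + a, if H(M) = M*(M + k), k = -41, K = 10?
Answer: 1055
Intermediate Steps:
H(M) = M*(-41 + M) (H(M) = M*(M - 41) = M*(-41 + M))
a = -7561
(H(61) + (K + s)**2) + a = (61*(-41 + 61) + (10 + 76)**2) - 7561 = (61*20 + 86**2) - 7561 = (1220 + 7396) - 7561 = 8616 - 7561 = 1055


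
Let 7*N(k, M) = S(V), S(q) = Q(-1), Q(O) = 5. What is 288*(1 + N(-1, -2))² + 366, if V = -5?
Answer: 59406/49 ≈ 1212.4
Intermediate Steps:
S(q) = 5
N(k, M) = 5/7 (N(k, M) = (⅐)*5 = 5/7)
288*(1 + N(-1, -2))² + 366 = 288*(1 + 5/7)² + 366 = 288*(12/7)² + 366 = 288*(144/49) + 366 = 41472/49 + 366 = 59406/49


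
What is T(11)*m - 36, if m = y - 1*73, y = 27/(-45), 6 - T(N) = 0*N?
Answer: -2388/5 ≈ -477.60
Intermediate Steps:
T(N) = 6 (T(N) = 6 - 0*N = 6 - 1*0 = 6 + 0 = 6)
y = -⅗ (y = 27*(-1/45) = -⅗ ≈ -0.60000)
m = -368/5 (m = -⅗ - 1*73 = -⅗ - 73 = -368/5 ≈ -73.600)
T(11)*m - 36 = 6*(-368/5) - 36 = -2208/5 - 36 = -2388/5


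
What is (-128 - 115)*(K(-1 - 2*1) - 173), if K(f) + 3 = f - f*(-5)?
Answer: 47142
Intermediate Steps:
K(f) = -3 + 6*f (K(f) = -3 + (f - f*(-5)) = -3 + (f - (-5)*f) = -3 + (f + 5*f) = -3 + 6*f)
(-128 - 115)*(K(-1 - 2*1) - 173) = (-128 - 115)*((-3 + 6*(-1 - 2*1)) - 173) = -243*((-3 + 6*(-1 - 2)) - 173) = -243*((-3 + 6*(-3)) - 173) = -243*((-3 - 18) - 173) = -243*(-21 - 173) = -243*(-194) = 47142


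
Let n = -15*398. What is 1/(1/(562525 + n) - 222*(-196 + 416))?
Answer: -556555/27182146199 ≈ -2.0475e-5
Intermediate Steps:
n = -5970
1/(1/(562525 + n) - 222*(-196 + 416)) = 1/(1/(562525 - 5970) - 222*(-196 + 416)) = 1/(1/556555 - 222*220) = 1/(1/556555 - 48840) = 1/(-27182146199/556555) = -556555/27182146199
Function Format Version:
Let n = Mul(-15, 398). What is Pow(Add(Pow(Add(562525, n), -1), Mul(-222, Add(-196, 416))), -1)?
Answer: Rational(-556555, 27182146199) ≈ -2.0475e-5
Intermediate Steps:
n = -5970
Pow(Add(Pow(Add(562525, n), -1), Mul(-222, Add(-196, 416))), -1) = Pow(Add(Pow(Add(562525, -5970), -1), Mul(-222, Add(-196, 416))), -1) = Pow(Add(Pow(556555, -1), Mul(-222, 220)), -1) = Pow(Add(Rational(1, 556555), -48840), -1) = Pow(Rational(-27182146199, 556555), -1) = Rational(-556555, 27182146199)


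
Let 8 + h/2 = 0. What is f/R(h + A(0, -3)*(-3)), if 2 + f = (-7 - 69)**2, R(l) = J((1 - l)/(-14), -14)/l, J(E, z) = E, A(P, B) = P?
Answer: 1293376/17 ≈ 76081.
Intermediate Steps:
h = -16 (h = -16 + 2*0 = -16 + 0 = -16)
R(l) = (-1/14 + l/14)/l (R(l) = ((1 - l)/(-14))/l = ((1 - l)*(-1/14))/l = (-1/14 + l/14)/l)
f = 5774 (f = -2 + (-7 - 69)**2 = -2 + (-76)**2 = -2 + 5776 = 5774)
f/R(h + A(0, -3)*(-3)) = 5774/(((-1 + (-16 + 0*(-3)))/(14*(-16 + 0*(-3))))) = 5774/(((-1 + (-16 + 0))/(14*(-16 + 0)))) = 5774/(((1/14)*(-1 - 16)/(-16))) = 5774/(((1/14)*(-1/16)*(-17))) = 5774/(17/224) = 5774*(224/17) = 1293376/17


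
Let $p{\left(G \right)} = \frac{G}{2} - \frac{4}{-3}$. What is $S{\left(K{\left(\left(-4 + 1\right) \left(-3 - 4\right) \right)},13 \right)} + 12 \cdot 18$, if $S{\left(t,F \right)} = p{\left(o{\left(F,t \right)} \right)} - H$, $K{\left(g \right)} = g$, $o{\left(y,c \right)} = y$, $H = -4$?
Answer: $\frac{1367}{6} \approx 227.83$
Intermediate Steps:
$p{\left(G \right)} = \frac{4}{3} + \frac{G}{2}$ ($p{\left(G \right)} = G \frac{1}{2} - - \frac{4}{3} = \frac{G}{2} + \frac{4}{3} = \frac{4}{3} + \frac{G}{2}$)
$S{\left(t,F \right)} = \frac{16}{3} + \frac{F}{2}$ ($S{\left(t,F \right)} = \left(\frac{4}{3} + \frac{F}{2}\right) - -4 = \left(\frac{4}{3} + \frac{F}{2}\right) + 4 = \frac{16}{3} + \frac{F}{2}$)
$S{\left(K{\left(\left(-4 + 1\right) \left(-3 - 4\right) \right)},13 \right)} + 12 \cdot 18 = \left(\frac{16}{3} + \frac{1}{2} \cdot 13\right) + 12 \cdot 18 = \left(\frac{16}{3} + \frac{13}{2}\right) + 216 = \frac{71}{6} + 216 = \frac{1367}{6}$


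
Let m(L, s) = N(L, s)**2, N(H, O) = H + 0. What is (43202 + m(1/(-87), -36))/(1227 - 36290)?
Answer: -326995939/265391847 ≈ -1.2321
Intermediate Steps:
N(H, O) = H
m(L, s) = L**2
(43202 + m(1/(-87), -36))/(1227 - 36290) = (43202 + (1/(-87))**2)/(1227 - 36290) = (43202 + (-1/87)**2)/(-35063) = (43202 + 1/7569)*(-1/35063) = (326995939/7569)*(-1/35063) = -326995939/265391847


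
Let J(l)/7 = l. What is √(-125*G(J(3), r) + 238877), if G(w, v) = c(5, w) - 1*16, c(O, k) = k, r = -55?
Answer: 2*√59563 ≈ 488.11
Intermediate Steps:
J(l) = 7*l
G(w, v) = -16 + w (G(w, v) = w - 1*16 = w - 16 = -16 + w)
√(-125*G(J(3), r) + 238877) = √(-125*(-16 + 7*3) + 238877) = √(-125*(-16 + 21) + 238877) = √(-125*5 + 238877) = √(-625 + 238877) = √238252 = 2*√59563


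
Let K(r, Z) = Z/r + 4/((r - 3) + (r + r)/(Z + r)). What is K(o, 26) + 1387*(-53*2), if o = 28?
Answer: -1446979873/9842 ≈ -1.4702e+5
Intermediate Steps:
K(r, Z) = 4/(-3 + r + 2*r/(Z + r)) + Z/r (K(r, Z) = Z/r + 4/((-3 + r) + (2*r)/(Z + r)) = Z/r + 4/((-3 + r) + 2*r/(Z + r)) = Z/r + 4/(-3 + r + 2*r/(Z + r)) = 4/(-3 + r + 2*r/(Z + r)) + Z/r)
K(o, 26) + 1387*(-53*2) = (-3*26² + 4*28² + 26*28² + 28*26² + 3*26*28)/(28*(28² - 1*28 - 3*26 + 26*28)) + 1387*(-53*2) = (-3*676 + 4*784 + 26*784 + 28*676 + 2184)/(28*(784 - 28 - 78 + 728)) + 1387*(-106) = (1/28)*(-2028 + 3136 + 20384 + 18928 + 2184)/1406 - 147022 = (1/28)*(1/1406)*42604 - 147022 = 10651/9842 - 147022 = -1446979873/9842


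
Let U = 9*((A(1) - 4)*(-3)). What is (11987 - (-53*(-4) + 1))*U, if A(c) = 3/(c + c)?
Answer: 794745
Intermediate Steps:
A(c) = 3/(2*c) (A(c) = 3/((2*c)) = 3*(1/(2*c)) = 3/(2*c))
U = 135/2 (U = 9*(((3/2)/1 - 4)*(-3)) = 9*(((3/2)*1 - 4)*(-3)) = 9*((3/2 - 4)*(-3)) = 9*(-5/2*(-3)) = 9*(15/2) = 135/2 ≈ 67.500)
(11987 - (-53*(-4) + 1))*U = (11987 - (-53*(-4) + 1))*(135/2) = (11987 - (212 + 1))*(135/2) = (11987 - 1*213)*(135/2) = (11987 - 213)*(135/2) = 11774*(135/2) = 794745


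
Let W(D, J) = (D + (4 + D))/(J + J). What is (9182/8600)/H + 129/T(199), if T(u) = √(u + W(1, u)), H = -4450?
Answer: -4591/19135000 + 129*√1970299/19802 ≈ 9.1440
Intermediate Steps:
W(D, J) = (4 + 2*D)/(2*J) (W(D, J) = (4 + 2*D)/((2*J)) = (4 + 2*D)*(1/(2*J)) = (4 + 2*D)/(2*J))
T(u) = √(u + 3/u) (T(u) = √(u + (2 + 1)/u) = √(u + 3/u))
(9182/8600)/H + 129/T(199) = (9182/8600)/(-4450) + 129/(√(199 + 3/199)) = (9182*(1/8600))*(-1/4450) + 129/(√(199 + 3*(1/199))) = (4591/4300)*(-1/4450) + 129/(√(199 + 3/199)) = -4591/19135000 + 129/(√(39604/199)) = -4591/19135000 + 129/((2*√1970299/199)) = -4591/19135000 + 129*(√1970299/19802) = -4591/19135000 + 129*√1970299/19802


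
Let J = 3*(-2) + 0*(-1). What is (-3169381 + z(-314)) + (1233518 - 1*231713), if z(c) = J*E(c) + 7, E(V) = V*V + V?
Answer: -2757261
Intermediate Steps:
E(V) = V + V² (E(V) = V² + V = V + V²)
J = -6 (J = -6 + 0 = -6)
z(c) = 7 - 6*c*(1 + c) (z(c) = -6*c*(1 + c) + 7 = 7 - 6*c*(1 + c))
(-3169381 + z(-314)) + (1233518 - 1*231713) = (-3169381 + (7 - 6*(-314)*(1 - 314))) + (1233518 - 1*231713) = (-3169381 + (7 - 6*(-314)*(-313))) + (1233518 - 231713) = (-3169381 + (7 - 589692)) + 1001805 = (-3169381 - 589685) + 1001805 = -3759066 + 1001805 = -2757261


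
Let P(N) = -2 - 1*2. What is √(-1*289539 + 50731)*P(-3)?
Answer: -8*I*√59702 ≈ -1954.7*I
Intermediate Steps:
P(N) = -4 (P(N) = -2 - 2 = -4)
√(-1*289539 + 50731)*P(-3) = √(-1*289539 + 50731)*(-4) = √(-289539 + 50731)*(-4) = √(-238808)*(-4) = (2*I*√59702)*(-4) = -8*I*√59702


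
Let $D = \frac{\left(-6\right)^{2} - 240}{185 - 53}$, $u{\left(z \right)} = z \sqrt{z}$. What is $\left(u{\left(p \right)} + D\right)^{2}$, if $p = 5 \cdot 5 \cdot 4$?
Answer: $\frac{120626289}{121} \approx 9.9691 \cdot 10^{5}$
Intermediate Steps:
$p = 100$ ($p = 25 \cdot 4 = 100$)
$u{\left(z \right)} = z^{\frac{3}{2}}$
$D = - \frac{17}{11}$ ($D = \frac{36 - 240}{132} = \left(-204\right) \frac{1}{132} = - \frac{17}{11} \approx -1.5455$)
$\left(u{\left(p \right)} + D\right)^{2} = \left(100^{\frac{3}{2}} - \frac{17}{11}\right)^{2} = \left(1000 - \frac{17}{11}\right)^{2} = \left(\frac{10983}{11}\right)^{2} = \frac{120626289}{121}$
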